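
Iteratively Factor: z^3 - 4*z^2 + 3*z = (z)*(z^2 - 4*z + 3) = z*(z - 3)*(z - 1)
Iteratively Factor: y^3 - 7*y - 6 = (y - 3)*(y^2 + 3*y + 2) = (y - 3)*(y + 1)*(y + 2)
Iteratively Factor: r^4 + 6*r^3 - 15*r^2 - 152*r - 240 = (r - 5)*(r^3 + 11*r^2 + 40*r + 48) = (r - 5)*(r + 4)*(r^2 + 7*r + 12) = (r - 5)*(r + 3)*(r + 4)*(r + 4)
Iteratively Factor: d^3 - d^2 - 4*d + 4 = (d + 2)*(d^2 - 3*d + 2) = (d - 2)*(d + 2)*(d - 1)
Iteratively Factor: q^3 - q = (q + 1)*(q^2 - q) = q*(q + 1)*(q - 1)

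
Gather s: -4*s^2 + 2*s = -4*s^2 + 2*s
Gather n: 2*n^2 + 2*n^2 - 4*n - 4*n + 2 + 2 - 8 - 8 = 4*n^2 - 8*n - 12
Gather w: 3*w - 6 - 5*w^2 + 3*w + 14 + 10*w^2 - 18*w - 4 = 5*w^2 - 12*w + 4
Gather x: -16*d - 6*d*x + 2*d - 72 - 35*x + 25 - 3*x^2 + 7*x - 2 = -14*d - 3*x^2 + x*(-6*d - 28) - 49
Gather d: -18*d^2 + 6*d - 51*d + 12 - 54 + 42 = -18*d^2 - 45*d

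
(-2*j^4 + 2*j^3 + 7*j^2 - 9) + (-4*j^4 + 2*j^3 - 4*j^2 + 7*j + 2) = -6*j^4 + 4*j^3 + 3*j^2 + 7*j - 7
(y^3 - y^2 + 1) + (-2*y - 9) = y^3 - y^2 - 2*y - 8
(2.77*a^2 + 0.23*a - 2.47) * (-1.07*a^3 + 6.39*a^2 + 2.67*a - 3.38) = -2.9639*a^5 + 17.4542*a^4 + 11.5085*a^3 - 24.5318*a^2 - 7.3723*a + 8.3486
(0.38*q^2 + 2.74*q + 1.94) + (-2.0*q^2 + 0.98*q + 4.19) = -1.62*q^2 + 3.72*q + 6.13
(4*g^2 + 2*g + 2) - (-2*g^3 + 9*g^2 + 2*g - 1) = 2*g^3 - 5*g^2 + 3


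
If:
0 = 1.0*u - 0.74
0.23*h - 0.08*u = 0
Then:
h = 0.26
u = 0.74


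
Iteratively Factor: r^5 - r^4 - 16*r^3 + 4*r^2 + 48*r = (r)*(r^4 - r^3 - 16*r^2 + 4*r + 48) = r*(r - 4)*(r^3 + 3*r^2 - 4*r - 12) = r*(r - 4)*(r - 2)*(r^2 + 5*r + 6) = r*(r - 4)*(r - 2)*(r + 3)*(r + 2)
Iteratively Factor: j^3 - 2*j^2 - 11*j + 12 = (j - 1)*(j^2 - j - 12) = (j - 4)*(j - 1)*(j + 3)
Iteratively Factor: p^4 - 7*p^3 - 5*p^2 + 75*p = (p - 5)*(p^3 - 2*p^2 - 15*p) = p*(p - 5)*(p^2 - 2*p - 15) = p*(p - 5)^2*(p + 3)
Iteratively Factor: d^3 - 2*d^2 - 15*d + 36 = (d - 3)*(d^2 + d - 12) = (d - 3)^2*(d + 4)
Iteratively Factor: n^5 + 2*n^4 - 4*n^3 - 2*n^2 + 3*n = (n + 1)*(n^4 + n^3 - 5*n^2 + 3*n) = (n + 1)*(n + 3)*(n^3 - 2*n^2 + n) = n*(n + 1)*(n + 3)*(n^2 - 2*n + 1) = n*(n - 1)*(n + 1)*(n + 3)*(n - 1)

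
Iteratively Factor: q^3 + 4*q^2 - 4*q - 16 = (q + 4)*(q^2 - 4) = (q - 2)*(q + 4)*(q + 2)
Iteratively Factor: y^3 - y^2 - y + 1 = (y - 1)*(y^2 - 1) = (y - 1)*(y + 1)*(y - 1)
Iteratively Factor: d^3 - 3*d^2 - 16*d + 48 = (d + 4)*(d^2 - 7*d + 12) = (d - 4)*(d + 4)*(d - 3)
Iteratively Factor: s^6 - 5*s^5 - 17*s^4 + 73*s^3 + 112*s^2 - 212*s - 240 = (s + 3)*(s^5 - 8*s^4 + 7*s^3 + 52*s^2 - 44*s - 80) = (s - 5)*(s + 3)*(s^4 - 3*s^3 - 8*s^2 + 12*s + 16) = (s - 5)*(s + 2)*(s + 3)*(s^3 - 5*s^2 + 2*s + 8) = (s - 5)*(s - 4)*(s + 2)*(s + 3)*(s^2 - s - 2) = (s - 5)*(s - 4)*(s - 2)*(s + 2)*(s + 3)*(s + 1)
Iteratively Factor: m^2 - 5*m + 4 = (m - 1)*(m - 4)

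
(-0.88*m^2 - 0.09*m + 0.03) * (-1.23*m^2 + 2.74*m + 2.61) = 1.0824*m^4 - 2.3005*m^3 - 2.5803*m^2 - 0.1527*m + 0.0783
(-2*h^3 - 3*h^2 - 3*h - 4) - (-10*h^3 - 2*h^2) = 8*h^3 - h^2 - 3*h - 4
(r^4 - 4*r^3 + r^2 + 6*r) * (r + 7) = r^5 + 3*r^4 - 27*r^3 + 13*r^2 + 42*r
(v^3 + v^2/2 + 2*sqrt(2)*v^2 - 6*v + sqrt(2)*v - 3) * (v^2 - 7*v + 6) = v^5 - 13*v^4/2 + 2*sqrt(2)*v^4 - 13*sqrt(2)*v^3 - 7*v^3/2 + 5*sqrt(2)*v^2 + 42*v^2 - 15*v + 6*sqrt(2)*v - 18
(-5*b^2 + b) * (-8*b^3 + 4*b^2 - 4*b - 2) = 40*b^5 - 28*b^4 + 24*b^3 + 6*b^2 - 2*b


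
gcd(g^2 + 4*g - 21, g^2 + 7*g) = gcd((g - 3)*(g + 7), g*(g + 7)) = g + 7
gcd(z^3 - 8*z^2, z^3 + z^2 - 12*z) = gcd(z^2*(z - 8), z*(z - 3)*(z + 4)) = z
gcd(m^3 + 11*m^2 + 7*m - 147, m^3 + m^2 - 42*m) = m + 7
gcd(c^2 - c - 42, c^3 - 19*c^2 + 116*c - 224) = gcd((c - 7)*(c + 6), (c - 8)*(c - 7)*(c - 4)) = c - 7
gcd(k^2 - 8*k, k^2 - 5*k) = k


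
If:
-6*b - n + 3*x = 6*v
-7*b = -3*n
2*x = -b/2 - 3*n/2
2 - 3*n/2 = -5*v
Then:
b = 18/139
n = 42/139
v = -43/139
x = -36/139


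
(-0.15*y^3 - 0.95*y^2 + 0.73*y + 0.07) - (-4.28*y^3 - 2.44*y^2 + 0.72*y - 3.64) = 4.13*y^3 + 1.49*y^2 + 0.01*y + 3.71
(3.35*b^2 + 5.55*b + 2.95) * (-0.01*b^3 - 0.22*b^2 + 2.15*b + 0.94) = -0.0335*b^5 - 0.7925*b^4 + 5.952*b^3 + 14.4325*b^2 + 11.5595*b + 2.773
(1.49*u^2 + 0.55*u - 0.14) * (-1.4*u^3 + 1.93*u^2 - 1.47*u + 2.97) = -2.086*u^5 + 2.1057*u^4 - 0.9328*u^3 + 3.3466*u^2 + 1.8393*u - 0.4158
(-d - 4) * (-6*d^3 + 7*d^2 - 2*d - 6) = 6*d^4 + 17*d^3 - 26*d^2 + 14*d + 24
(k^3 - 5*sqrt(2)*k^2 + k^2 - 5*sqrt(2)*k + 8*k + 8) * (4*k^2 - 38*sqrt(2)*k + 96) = 4*k^5 - 58*sqrt(2)*k^4 + 4*k^4 - 58*sqrt(2)*k^3 + 508*k^3 - 784*sqrt(2)*k^2 + 508*k^2 - 784*sqrt(2)*k + 768*k + 768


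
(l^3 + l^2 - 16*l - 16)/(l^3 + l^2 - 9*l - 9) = (l^2 - 16)/(l^2 - 9)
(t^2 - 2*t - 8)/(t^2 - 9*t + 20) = (t + 2)/(t - 5)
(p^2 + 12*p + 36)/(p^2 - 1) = (p^2 + 12*p + 36)/(p^2 - 1)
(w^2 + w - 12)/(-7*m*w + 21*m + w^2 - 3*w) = (w + 4)/(-7*m + w)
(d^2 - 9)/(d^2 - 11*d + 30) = (d^2 - 9)/(d^2 - 11*d + 30)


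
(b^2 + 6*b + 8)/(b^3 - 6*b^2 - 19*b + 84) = (b + 2)/(b^2 - 10*b + 21)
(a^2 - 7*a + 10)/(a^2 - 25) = (a - 2)/(a + 5)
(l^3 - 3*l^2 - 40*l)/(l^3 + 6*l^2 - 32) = l*(l^2 - 3*l - 40)/(l^3 + 6*l^2 - 32)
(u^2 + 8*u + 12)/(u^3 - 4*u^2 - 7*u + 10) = (u + 6)/(u^2 - 6*u + 5)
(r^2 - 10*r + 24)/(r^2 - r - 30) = (r - 4)/(r + 5)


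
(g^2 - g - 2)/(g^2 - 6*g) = (g^2 - g - 2)/(g*(g - 6))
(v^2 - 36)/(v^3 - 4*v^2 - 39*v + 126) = (v - 6)/(v^2 - 10*v + 21)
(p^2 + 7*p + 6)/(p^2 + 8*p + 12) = (p + 1)/(p + 2)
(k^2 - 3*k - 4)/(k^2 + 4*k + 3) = (k - 4)/(k + 3)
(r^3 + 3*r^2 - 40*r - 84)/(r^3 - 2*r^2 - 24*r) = (r^2 + 9*r + 14)/(r*(r + 4))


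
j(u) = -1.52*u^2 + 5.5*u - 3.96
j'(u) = 5.5 - 3.04*u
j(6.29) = -29.50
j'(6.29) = -13.62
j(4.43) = -9.42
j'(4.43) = -7.97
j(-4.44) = -58.34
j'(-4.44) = 19.00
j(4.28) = -8.26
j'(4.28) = -7.51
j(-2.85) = -31.98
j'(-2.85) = 14.16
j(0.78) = -0.59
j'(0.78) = 3.13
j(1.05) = 0.14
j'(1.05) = 2.31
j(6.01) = -25.81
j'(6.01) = -12.77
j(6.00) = -25.68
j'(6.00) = -12.74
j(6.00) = -25.68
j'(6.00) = -12.74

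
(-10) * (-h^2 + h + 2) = 10*h^2 - 10*h - 20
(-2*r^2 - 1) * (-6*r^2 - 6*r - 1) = 12*r^4 + 12*r^3 + 8*r^2 + 6*r + 1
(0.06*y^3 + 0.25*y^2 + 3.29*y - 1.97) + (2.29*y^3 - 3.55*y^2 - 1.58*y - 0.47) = 2.35*y^3 - 3.3*y^2 + 1.71*y - 2.44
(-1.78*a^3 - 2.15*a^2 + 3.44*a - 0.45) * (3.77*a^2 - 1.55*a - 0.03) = -6.7106*a^5 - 5.3465*a^4 + 16.3547*a^3 - 6.964*a^2 + 0.5943*a + 0.0135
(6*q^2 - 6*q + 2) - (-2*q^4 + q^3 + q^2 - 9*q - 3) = 2*q^4 - q^3 + 5*q^2 + 3*q + 5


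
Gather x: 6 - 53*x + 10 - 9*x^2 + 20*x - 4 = -9*x^2 - 33*x + 12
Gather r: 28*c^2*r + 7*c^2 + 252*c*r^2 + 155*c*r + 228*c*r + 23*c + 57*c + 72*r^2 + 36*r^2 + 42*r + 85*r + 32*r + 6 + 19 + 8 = 7*c^2 + 80*c + r^2*(252*c + 108) + r*(28*c^2 + 383*c + 159) + 33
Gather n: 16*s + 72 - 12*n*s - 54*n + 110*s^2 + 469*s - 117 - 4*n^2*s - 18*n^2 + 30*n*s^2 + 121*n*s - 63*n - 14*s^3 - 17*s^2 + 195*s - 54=n^2*(-4*s - 18) + n*(30*s^2 + 109*s - 117) - 14*s^3 + 93*s^2 + 680*s - 99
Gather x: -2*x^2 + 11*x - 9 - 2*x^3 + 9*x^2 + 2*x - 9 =-2*x^3 + 7*x^2 + 13*x - 18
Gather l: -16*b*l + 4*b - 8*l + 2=4*b + l*(-16*b - 8) + 2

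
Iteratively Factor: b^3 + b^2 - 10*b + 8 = (b - 1)*(b^2 + 2*b - 8) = (b - 1)*(b + 4)*(b - 2)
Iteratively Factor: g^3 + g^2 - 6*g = (g)*(g^2 + g - 6) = g*(g - 2)*(g + 3)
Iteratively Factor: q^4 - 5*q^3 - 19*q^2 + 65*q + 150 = (q + 2)*(q^3 - 7*q^2 - 5*q + 75) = (q - 5)*(q + 2)*(q^2 - 2*q - 15) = (q - 5)*(q + 2)*(q + 3)*(q - 5)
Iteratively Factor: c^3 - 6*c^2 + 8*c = (c - 4)*(c^2 - 2*c) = (c - 4)*(c - 2)*(c)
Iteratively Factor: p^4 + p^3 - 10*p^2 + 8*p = (p)*(p^3 + p^2 - 10*p + 8) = p*(p - 2)*(p^2 + 3*p - 4) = p*(p - 2)*(p + 4)*(p - 1)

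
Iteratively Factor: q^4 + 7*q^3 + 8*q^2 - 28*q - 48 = (q + 3)*(q^3 + 4*q^2 - 4*q - 16) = (q - 2)*(q + 3)*(q^2 + 6*q + 8) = (q - 2)*(q + 3)*(q + 4)*(q + 2)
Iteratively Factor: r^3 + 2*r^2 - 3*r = (r - 1)*(r^2 + 3*r) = (r - 1)*(r + 3)*(r)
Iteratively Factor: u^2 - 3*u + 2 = (u - 1)*(u - 2)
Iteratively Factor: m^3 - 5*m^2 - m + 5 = (m - 1)*(m^2 - 4*m - 5) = (m - 1)*(m + 1)*(m - 5)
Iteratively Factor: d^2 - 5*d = (d)*(d - 5)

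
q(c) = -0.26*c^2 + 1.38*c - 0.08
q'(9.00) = -3.30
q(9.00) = -8.72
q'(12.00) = -4.86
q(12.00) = -20.96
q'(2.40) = 0.13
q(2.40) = 1.73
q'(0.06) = 1.35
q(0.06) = 0.00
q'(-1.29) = 2.05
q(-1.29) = -2.29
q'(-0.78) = 1.79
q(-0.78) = -1.31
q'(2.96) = -0.16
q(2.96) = 1.73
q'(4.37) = -0.89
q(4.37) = 0.99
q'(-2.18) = 2.51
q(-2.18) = -4.32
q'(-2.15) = 2.50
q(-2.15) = -4.25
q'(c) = 1.38 - 0.52*c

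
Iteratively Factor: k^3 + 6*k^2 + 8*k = (k + 2)*(k^2 + 4*k) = k*(k + 2)*(k + 4)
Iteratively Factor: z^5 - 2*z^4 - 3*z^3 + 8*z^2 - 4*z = (z)*(z^4 - 2*z^3 - 3*z^2 + 8*z - 4) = z*(z - 2)*(z^3 - 3*z + 2) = z*(z - 2)*(z - 1)*(z^2 + z - 2) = z*(z - 2)*(z - 1)^2*(z + 2)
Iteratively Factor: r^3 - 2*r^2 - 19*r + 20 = (r + 4)*(r^2 - 6*r + 5) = (r - 1)*(r + 4)*(r - 5)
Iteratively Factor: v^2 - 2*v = (v - 2)*(v)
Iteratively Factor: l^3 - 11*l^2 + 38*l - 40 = (l - 5)*(l^2 - 6*l + 8) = (l - 5)*(l - 4)*(l - 2)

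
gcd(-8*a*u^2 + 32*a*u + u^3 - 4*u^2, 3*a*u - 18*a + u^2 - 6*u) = 1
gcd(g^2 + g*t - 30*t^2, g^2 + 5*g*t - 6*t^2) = g + 6*t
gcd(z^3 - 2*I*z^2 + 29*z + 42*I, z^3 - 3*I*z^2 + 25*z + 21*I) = z^2 - 4*I*z + 21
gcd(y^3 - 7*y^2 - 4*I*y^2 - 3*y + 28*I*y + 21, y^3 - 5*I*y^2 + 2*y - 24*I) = y - 3*I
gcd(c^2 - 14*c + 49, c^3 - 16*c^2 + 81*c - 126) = c - 7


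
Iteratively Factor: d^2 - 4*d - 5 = (d - 5)*(d + 1)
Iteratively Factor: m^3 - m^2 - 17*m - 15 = (m + 3)*(m^2 - 4*m - 5) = (m + 1)*(m + 3)*(m - 5)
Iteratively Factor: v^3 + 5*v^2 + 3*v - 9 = (v - 1)*(v^2 + 6*v + 9) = (v - 1)*(v + 3)*(v + 3)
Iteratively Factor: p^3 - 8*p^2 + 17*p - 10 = (p - 1)*(p^2 - 7*p + 10) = (p - 2)*(p - 1)*(p - 5)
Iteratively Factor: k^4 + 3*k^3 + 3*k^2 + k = (k + 1)*(k^3 + 2*k^2 + k) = (k + 1)^2*(k^2 + k) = k*(k + 1)^2*(k + 1)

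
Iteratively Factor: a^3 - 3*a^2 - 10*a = (a - 5)*(a^2 + 2*a) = a*(a - 5)*(a + 2)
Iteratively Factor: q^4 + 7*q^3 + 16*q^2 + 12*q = (q + 3)*(q^3 + 4*q^2 + 4*q) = (q + 2)*(q + 3)*(q^2 + 2*q) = q*(q + 2)*(q + 3)*(q + 2)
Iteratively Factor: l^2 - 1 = (l - 1)*(l + 1)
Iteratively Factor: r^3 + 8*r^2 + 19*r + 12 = (r + 1)*(r^2 + 7*r + 12) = (r + 1)*(r + 4)*(r + 3)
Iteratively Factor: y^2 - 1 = (y + 1)*(y - 1)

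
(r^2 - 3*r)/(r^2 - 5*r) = (r - 3)/(r - 5)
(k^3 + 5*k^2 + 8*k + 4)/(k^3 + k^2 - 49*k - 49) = (k^2 + 4*k + 4)/(k^2 - 49)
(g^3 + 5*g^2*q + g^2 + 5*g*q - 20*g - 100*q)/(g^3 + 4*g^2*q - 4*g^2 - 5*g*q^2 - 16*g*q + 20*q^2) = (-g - 5)/(-g + q)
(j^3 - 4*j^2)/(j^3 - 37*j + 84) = j^2/(j^2 + 4*j - 21)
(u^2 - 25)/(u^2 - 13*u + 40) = (u + 5)/(u - 8)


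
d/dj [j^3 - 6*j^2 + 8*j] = 3*j^2 - 12*j + 8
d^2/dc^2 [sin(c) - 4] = -sin(c)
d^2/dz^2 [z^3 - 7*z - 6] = 6*z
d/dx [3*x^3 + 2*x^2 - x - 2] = 9*x^2 + 4*x - 1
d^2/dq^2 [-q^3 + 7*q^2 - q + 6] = 14 - 6*q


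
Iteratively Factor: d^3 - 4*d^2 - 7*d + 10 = (d - 1)*(d^2 - 3*d - 10) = (d - 5)*(d - 1)*(d + 2)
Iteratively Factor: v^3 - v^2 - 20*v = (v + 4)*(v^2 - 5*v) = (v - 5)*(v + 4)*(v)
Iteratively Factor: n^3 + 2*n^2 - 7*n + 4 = (n - 1)*(n^2 + 3*n - 4) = (n - 1)*(n + 4)*(n - 1)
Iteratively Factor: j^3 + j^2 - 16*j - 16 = (j + 1)*(j^2 - 16) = (j - 4)*(j + 1)*(j + 4)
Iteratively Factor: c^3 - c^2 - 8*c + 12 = (c - 2)*(c^2 + c - 6) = (c - 2)*(c + 3)*(c - 2)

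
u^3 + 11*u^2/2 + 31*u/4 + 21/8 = (u + 1/2)*(u + 3/2)*(u + 7/2)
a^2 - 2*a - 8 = (a - 4)*(a + 2)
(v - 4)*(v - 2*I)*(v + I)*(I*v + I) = I*v^4 + v^3 - 3*I*v^3 - 3*v^2 - 2*I*v^2 - 4*v - 6*I*v - 8*I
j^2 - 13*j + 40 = (j - 8)*(j - 5)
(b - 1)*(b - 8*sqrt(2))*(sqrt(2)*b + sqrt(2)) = sqrt(2)*b^3 - 16*b^2 - sqrt(2)*b + 16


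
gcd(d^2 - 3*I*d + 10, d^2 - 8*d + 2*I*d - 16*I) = d + 2*I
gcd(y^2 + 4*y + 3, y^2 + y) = y + 1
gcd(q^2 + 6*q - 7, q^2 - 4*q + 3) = q - 1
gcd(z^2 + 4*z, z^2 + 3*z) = z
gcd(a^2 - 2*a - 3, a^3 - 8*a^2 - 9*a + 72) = a - 3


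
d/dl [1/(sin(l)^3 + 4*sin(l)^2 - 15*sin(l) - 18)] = (-3*sin(l)^2 - 8*sin(l) + 15)*cos(l)/(sin(l)^3 + 4*sin(l)^2 - 15*sin(l) - 18)^2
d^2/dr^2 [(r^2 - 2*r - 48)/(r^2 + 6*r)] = -16/r^3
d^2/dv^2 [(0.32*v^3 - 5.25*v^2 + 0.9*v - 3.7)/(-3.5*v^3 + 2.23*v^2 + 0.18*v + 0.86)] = (123.6298*v^6 - 67.3596*v^5 + 594.3336*v^4 - 253.914264*v^3 + 3.19646400000003*v^2 + 84.669168*v - 5.90752)/(42.875*v^9 - 81.9525*v^8 + 45.60045*v^7 - 34.265167*v^6 + 37.928634*v^5 - 9.796038*v^4 + 5.688744*v^3 - 5.031516*v^2 - 0.399384*v - 0.636056)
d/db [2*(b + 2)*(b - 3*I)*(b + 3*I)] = 6*b^2 + 8*b + 18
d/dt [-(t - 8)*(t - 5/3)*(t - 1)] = -3*t^2 + 64*t/3 - 23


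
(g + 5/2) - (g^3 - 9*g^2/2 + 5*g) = -g^3 + 9*g^2/2 - 4*g + 5/2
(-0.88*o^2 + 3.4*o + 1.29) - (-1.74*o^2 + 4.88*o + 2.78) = 0.86*o^2 - 1.48*o - 1.49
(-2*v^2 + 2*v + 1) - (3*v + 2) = -2*v^2 - v - 1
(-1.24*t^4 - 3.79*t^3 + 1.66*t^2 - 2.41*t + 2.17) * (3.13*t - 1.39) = -3.8812*t^5 - 10.1391*t^4 + 10.4639*t^3 - 9.8507*t^2 + 10.142*t - 3.0163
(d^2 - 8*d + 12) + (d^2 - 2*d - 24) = 2*d^2 - 10*d - 12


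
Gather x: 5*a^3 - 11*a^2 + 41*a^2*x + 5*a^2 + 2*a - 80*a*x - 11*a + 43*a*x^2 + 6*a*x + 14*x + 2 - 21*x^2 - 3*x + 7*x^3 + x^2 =5*a^3 - 6*a^2 - 9*a + 7*x^3 + x^2*(43*a - 20) + x*(41*a^2 - 74*a + 11) + 2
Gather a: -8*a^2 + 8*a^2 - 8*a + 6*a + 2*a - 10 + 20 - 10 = 0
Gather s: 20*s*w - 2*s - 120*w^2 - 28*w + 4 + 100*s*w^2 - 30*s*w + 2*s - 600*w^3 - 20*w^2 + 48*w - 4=s*(100*w^2 - 10*w) - 600*w^3 - 140*w^2 + 20*w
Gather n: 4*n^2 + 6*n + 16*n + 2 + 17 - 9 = 4*n^2 + 22*n + 10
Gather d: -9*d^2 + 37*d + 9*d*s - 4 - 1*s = -9*d^2 + d*(9*s + 37) - s - 4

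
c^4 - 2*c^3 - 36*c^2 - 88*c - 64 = (c - 8)*(c + 2)^3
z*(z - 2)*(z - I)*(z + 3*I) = z^4 - 2*z^3 + 2*I*z^3 + 3*z^2 - 4*I*z^2 - 6*z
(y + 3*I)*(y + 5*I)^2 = y^3 + 13*I*y^2 - 55*y - 75*I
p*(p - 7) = p^2 - 7*p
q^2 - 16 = (q - 4)*(q + 4)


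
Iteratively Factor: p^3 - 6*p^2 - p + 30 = (p - 3)*(p^2 - 3*p - 10) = (p - 5)*(p - 3)*(p + 2)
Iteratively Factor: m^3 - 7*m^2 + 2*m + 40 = (m + 2)*(m^2 - 9*m + 20) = (m - 5)*(m + 2)*(m - 4)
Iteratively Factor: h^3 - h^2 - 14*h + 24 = (h + 4)*(h^2 - 5*h + 6) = (h - 3)*(h + 4)*(h - 2)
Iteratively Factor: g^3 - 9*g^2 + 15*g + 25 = (g - 5)*(g^2 - 4*g - 5) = (g - 5)^2*(g + 1)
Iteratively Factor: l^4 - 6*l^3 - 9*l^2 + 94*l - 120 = (l - 2)*(l^3 - 4*l^2 - 17*l + 60) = (l - 3)*(l - 2)*(l^2 - l - 20) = (l - 3)*(l - 2)*(l + 4)*(l - 5)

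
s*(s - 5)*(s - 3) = s^3 - 8*s^2 + 15*s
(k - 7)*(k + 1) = k^2 - 6*k - 7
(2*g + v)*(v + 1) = 2*g*v + 2*g + v^2 + v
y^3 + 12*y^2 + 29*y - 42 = (y - 1)*(y + 6)*(y + 7)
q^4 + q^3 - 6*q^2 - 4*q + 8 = (q - 2)*(q - 1)*(q + 2)^2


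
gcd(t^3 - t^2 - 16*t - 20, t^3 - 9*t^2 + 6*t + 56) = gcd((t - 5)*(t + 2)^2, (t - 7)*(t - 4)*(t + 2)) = t + 2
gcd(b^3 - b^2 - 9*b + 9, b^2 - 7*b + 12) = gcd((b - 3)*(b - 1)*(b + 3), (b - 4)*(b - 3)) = b - 3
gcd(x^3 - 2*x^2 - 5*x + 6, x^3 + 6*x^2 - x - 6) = x - 1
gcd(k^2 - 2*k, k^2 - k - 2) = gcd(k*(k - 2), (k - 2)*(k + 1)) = k - 2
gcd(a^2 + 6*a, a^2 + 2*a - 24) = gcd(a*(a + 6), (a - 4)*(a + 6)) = a + 6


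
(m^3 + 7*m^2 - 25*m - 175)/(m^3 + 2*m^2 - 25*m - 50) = (m + 7)/(m + 2)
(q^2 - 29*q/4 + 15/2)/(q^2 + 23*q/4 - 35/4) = (q - 6)/(q + 7)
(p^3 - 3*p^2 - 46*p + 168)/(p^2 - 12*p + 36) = (p^2 + 3*p - 28)/(p - 6)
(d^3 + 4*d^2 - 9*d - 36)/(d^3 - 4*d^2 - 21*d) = (d^2 + d - 12)/(d*(d - 7))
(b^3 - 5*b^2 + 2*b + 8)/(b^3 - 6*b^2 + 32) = (b^2 - b - 2)/(b^2 - 2*b - 8)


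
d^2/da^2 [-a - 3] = 0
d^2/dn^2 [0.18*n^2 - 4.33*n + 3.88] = 0.360000000000000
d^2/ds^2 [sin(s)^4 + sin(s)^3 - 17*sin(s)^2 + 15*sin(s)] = -16*sin(s)^4 - 9*sin(s)^3 + 80*sin(s)^2 - 9*sin(s) - 34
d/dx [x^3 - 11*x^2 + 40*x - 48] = 3*x^2 - 22*x + 40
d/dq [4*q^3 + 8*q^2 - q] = 12*q^2 + 16*q - 1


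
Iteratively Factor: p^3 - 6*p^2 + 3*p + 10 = (p - 2)*(p^2 - 4*p - 5) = (p - 2)*(p + 1)*(p - 5)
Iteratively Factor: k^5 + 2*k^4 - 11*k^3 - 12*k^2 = (k)*(k^4 + 2*k^3 - 11*k^2 - 12*k) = k*(k + 4)*(k^3 - 2*k^2 - 3*k) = k^2*(k + 4)*(k^2 - 2*k - 3) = k^2*(k - 3)*(k + 4)*(k + 1)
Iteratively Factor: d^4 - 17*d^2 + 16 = (d + 4)*(d^3 - 4*d^2 - d + 4) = (d - 4)*(d + 4)*(d^2 - 1) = (d - 4)*(d + 1)*(d + 4)*(d - 1)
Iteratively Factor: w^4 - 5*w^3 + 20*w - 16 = (w - 1)*(w^3 - 4*w^2 - 4*w + 16) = (w - 2)*(w - 1)*(w^2 - 2*w - 8) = (w - 4)*(w - 2)*(w - 1)*(w + 2)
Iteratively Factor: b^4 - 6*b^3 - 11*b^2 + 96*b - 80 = (b - 5)*(b^3 - b^2 - 16*b + 16) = (b - 5)*(b + 4)*(b^2 - 5*b + 4) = (b - 5)*(b - 4)*(b + 4)*(b - 1)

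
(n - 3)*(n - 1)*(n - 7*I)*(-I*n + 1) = -I*n^4 - 6*n^3 + 4*I*n^3 + 24*n^2 - 10*I*n^2 - 18*n + 28*I*n - 21*I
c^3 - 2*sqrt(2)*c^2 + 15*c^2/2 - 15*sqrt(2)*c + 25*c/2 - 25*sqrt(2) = (c + 5/2)*(c + 5)*(c - 2*sqrt(2))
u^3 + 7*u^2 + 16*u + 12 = (u + 2)^2*(u + 3)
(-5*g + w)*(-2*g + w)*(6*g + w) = 60*g^3 - 32*g^2*w - g*w^2 + w^3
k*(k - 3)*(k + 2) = k^3 - k^2 - 6*k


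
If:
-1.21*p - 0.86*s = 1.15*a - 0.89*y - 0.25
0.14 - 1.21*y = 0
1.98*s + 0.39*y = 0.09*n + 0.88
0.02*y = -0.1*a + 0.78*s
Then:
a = 7.8*s - 0.0231404958677686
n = 22.0*s - 9.27640036730946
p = 0.313708080049177 - 8.12396694214876*s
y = 0.12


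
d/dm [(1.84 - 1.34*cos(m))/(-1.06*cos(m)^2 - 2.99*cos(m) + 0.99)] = (1.4204*cos(m)^2 - 3.9008*cos(m) - 4.175)*sin(m)/(1.1236*cos(m)^4 + 6.3388*cos(m)^3 + 6.8413*cos(m)^2 - 5.9202*cos(m) + 0.9801)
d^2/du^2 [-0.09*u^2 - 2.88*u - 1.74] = -0.180000000000000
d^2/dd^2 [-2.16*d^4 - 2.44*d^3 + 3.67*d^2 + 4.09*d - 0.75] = -25.92*d^2 - 14.64*d + 7.34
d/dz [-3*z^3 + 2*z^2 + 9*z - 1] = -9*z^2 + 4*z + 9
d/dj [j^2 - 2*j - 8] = 2*j - 2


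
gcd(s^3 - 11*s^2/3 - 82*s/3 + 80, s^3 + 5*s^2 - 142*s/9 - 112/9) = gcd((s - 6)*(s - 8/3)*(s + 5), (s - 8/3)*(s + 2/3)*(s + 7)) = s - 8/3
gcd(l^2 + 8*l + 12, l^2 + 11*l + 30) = l + 6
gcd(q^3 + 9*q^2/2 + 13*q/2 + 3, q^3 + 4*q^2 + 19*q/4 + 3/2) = q^2 + 7*q/2 + 3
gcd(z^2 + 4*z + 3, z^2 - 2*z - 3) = z + 1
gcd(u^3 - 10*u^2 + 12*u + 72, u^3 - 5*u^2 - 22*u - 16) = u + 2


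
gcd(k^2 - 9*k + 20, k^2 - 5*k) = k - 5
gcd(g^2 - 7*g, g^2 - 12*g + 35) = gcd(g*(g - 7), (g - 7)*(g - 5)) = g - 7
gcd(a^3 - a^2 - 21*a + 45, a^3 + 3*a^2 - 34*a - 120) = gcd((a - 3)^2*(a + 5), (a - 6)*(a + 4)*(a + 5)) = a + 5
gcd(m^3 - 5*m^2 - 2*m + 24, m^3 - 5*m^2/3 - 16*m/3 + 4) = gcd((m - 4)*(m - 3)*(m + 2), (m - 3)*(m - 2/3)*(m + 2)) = m^2 - m - 6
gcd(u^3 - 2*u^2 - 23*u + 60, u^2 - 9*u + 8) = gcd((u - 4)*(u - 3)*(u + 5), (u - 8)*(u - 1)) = 1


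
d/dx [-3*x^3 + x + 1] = 1 - 9*x^2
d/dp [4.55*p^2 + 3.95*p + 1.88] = 9.1*p + 3.95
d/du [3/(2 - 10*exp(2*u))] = 15*exp(2*u)/(5*exp(2*u) - 1)^2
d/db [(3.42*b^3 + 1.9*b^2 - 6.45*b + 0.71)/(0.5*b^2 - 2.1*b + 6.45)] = (1.71*b^4 - 14.364*b^3 + 65.412*b^2 + 23.8*b - 40.1115)/(0.25*b^4 - 2.1*b^3 + 10.86*b^2 - 27.09*b + 41.6025)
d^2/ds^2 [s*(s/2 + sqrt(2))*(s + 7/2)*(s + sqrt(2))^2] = 10*s^3 + 21*s^2 + 24*sqrt(2)*s^2 + 30*s + 42*sqrt(2)*s + 4*sqrt(2) + 35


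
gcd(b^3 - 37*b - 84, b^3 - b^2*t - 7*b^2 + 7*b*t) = b - 7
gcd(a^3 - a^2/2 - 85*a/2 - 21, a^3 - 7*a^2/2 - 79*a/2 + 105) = a^2 - a - 42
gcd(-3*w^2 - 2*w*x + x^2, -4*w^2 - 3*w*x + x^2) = w + x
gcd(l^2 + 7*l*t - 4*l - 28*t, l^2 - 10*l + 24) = l - 4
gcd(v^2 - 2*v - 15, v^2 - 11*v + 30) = v - 5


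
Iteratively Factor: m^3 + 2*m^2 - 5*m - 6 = (m - 2)*(m^2 + 4*m + 3) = (m - 2)*(m + 3)*(m + 1)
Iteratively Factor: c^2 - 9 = (c + 3)*(c - 3)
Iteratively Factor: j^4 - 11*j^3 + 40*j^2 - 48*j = (j - 3)*(j^3 - 8*j^2 + 16*j) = (j - 4)*(j - 3)*(j^2 - 4*j) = (j - 4)^2*(j - 3)*(j)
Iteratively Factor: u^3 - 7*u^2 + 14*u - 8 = (u - 4)*(u^2 - 3*u + 2) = (u - 4)*(u - 2)*(u - 1)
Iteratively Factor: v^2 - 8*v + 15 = (v - 3)*(v - 5)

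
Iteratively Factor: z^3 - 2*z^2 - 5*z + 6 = (z - 3)*(z^2 + z - 2) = (z - 3)*(z + 2)*(z - 1)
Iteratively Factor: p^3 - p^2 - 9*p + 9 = (p + 3)*(p^2 - 4*p + 3) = (p - 3)*(p + 3)*(p - 1)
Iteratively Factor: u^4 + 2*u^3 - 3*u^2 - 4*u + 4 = (u - 1)*(u^3 + 3*u^2 - 4) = (u - 1)*(u + 2)*(u^2 + u - 2) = (u - 1)*(u + 2)^2*(u - 1)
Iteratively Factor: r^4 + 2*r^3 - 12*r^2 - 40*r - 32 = (r - 4)*(r^3 + 6*r^2 + 12*r + 8) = (r - 4)*(r + 2)*(r^2 + 4*r + 4) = (r - 4)*(r + 2)^2*(r + 2)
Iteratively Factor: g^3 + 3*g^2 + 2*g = (g)*(g^2 + 3*g + 2) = g*(g + 1)*(g + 2)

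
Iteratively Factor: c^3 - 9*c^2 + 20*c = (c - 4)*(c^2 - 5*c) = c*(c - 4)*(c - 5)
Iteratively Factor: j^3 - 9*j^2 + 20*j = (j)*(j^2 - 9*j + 20) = j*(j - 4)*(j - 5)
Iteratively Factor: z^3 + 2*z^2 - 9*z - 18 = (z - 3)*(z^2 + 5*z + 6) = (z - 3)*(z + 3)*(z + 2)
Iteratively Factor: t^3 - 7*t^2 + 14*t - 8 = (t - 4)*(t^2 - 3*t + 2) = (t - 4)*(t - 1)*(t - 2)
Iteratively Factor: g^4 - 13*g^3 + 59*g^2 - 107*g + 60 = (g - 4)*(g^3 - 9*g^2 + 23*g - 15) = (g - 4)*(g - 3)*(g^2 - 6*g + 5) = (g - 5)*(g - 4)*(g - 3)*(g - 1)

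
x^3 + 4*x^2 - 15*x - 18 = (x - 3)*(x + 1)*(x + 6)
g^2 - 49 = (g - 7)*(g + 7)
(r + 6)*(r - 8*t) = r^2 - 8*r*t + 6*r - 48*t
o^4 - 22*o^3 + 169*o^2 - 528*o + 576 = (o - 8)^2*(o - 3)^2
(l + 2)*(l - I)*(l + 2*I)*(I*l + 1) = I*l^4 + 2*I*l^3 + 3*I*l^2 + 2*l + 6*I*l + 4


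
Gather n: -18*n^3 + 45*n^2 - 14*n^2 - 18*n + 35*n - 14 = -18*n^3 + 31*n^2 + 17*n - 14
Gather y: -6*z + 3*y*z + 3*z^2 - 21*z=3*y*z + 3*z^2 - 27*z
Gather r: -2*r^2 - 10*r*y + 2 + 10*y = -2*r^2 - 10*r*y + 10*y + 2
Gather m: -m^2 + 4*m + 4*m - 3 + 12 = -m^2 + 8*m + 9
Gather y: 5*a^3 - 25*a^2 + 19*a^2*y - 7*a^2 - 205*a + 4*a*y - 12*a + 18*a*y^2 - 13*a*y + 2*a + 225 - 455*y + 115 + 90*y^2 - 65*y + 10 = 5*a^3 - 32*a^2 - 215*a + y^2*(18*a + 90) + y*(19*a^2 - 9*a - 520) + 350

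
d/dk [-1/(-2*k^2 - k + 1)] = (-4*k - 1)/(2*k^2 + k - 1)^2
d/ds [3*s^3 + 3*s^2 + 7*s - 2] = 9*s^2 + 6*s + 7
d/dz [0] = 0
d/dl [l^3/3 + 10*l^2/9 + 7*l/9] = l^2 + 20*l/9 + 7/9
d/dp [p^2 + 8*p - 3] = 2*p + 8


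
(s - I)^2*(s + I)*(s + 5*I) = s^4 + 4*I*s^3 + 6*s^2 + 4*I*s + 5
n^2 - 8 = (n - 2*sqrt(2))*(n + 2*sqrt(2))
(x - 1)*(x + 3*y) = x^2 + 3*x*y - x - 3*y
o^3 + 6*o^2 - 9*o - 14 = (o - 2)*(o + 1)*(o + 7)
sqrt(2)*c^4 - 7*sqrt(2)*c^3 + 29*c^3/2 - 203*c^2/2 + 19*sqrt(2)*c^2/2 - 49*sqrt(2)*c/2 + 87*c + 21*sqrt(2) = (c - 6)*(c - 1)*(c + 7*sqrt(2))*(sqrt(2)*c + 1/2)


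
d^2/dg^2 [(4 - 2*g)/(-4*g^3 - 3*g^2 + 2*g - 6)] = 4*(4*(g - 2)*(6*g^2 + 3*g - 1)^2 + (-12*g^2 - 6*g - 3*(g - 2)*(4*g + 1) + 2)*(4*g^3 + 3*g^2 - 2*g + 6))/(4*g^3 + 3*g^2 - 2*g + 6)^3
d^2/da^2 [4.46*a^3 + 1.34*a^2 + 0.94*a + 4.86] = 26.76*a + 2.68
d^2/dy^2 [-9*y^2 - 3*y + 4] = -18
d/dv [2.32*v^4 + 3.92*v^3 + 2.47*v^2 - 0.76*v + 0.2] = 9.28*v^3 + 11.76*v^2 + 4.94*v - 0.76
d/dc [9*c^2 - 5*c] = 18*c - 5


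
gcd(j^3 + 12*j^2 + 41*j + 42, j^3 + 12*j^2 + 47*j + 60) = j + 3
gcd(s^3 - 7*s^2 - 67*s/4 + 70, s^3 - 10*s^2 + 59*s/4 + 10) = s^2 - 21*s/2 + 20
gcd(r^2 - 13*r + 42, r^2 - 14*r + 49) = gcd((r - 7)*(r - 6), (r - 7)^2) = r - 7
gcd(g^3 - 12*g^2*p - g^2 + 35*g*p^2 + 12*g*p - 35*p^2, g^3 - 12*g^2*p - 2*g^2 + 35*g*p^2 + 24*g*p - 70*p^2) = g^2 - 12*g*p + 35*p^2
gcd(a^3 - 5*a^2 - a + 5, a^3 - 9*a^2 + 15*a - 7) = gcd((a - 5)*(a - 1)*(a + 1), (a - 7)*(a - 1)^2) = a - 1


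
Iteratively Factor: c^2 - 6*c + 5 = (c - 1)*(c - 5)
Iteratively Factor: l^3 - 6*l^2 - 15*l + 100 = (l - 5)*(l^2 - l - 20) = (l - 5)*(l + 4)*(l - 5)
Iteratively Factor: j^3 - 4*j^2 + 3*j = (j - 1)*(j^2 - 3*j) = j*(j - 1)*(j - 3)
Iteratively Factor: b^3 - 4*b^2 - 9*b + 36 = (b + 3)*(b^2 - 7*b + 12) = (b - 4)*(b + 3)*(b - 3)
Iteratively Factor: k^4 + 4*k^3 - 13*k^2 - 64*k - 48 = (k + 4)*(k^3 - 13*k - 12) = (k + 3)*(k + 4)*(k^2 - 3*k - 4) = (k - 4)*(k + 3)*(k + 4)*(k + 1)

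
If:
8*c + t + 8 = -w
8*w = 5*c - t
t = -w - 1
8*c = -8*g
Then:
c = -7/8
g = 7/8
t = -29/56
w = -27/56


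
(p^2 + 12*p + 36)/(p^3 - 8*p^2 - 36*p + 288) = (p + 6)/(p^2 - 14*p + 48)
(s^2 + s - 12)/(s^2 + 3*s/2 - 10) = 2*(s - 3)/(2*s - 5)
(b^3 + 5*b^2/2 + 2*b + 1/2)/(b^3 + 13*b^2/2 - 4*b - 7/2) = (b^2 + 2*b + 1)/(b^2 + 6*b - 7)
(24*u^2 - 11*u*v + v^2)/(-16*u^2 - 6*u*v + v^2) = (-3*u + v)/(2*u + v)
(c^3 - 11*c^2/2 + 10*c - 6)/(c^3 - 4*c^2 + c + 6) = (c^2 - 7*c/2 + 3)/(c^2 - 2*c - 3)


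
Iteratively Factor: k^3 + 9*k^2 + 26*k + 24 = (k + 3)*(k^2 + 6*k + 8) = (k + 3)*(k + 4)*(k + 2)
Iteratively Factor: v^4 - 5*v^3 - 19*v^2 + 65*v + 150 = (v + 3)*(v^3 - 8*v^2 + 5*v + 50) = (v - 5)*(v + 3)*(v^2 - 3*v - 10) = (v - 5)*(v + 2)*(v + 3)*(v - 5)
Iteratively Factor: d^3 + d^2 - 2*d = (d - 1)*(d^2 + 2*d) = d*(d - 1)*(d + 2)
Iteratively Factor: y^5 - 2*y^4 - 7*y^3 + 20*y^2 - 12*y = (y)*(y^4 - 2*y^3 - 7*y^2 + 20*y - 12) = y*(y - 2)*(y^3 - 7*y + 6) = y*(y - 2)*(y - 1)*(y^2 + y - 6) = y*(y - 2)^2*(y - 1)*(y + 3)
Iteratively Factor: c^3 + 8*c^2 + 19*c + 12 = (c + 3)*(c^2 + 5*c + 4) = (c + 1)*(c + 3)*(c + 4)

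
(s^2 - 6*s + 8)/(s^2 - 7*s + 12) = (s - 2)/(s - 3)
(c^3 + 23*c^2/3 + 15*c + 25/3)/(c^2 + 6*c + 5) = c + 5/3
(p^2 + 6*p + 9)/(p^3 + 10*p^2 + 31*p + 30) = (p + 3)/(p^2 + 7*p + 10)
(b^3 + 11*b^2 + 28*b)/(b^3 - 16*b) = (b + 7)/(b - 4)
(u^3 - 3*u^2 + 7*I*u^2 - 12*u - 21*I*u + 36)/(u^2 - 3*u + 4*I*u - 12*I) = u + 3*I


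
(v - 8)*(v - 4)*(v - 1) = v^3 - 13*v^2 + 44*v - 32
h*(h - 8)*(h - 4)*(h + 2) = h^4 - 10*h^3 + 8*h^2 + 64*h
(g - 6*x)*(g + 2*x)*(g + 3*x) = g^3 - g^2*x - 24*g*x^2 - 36*x^3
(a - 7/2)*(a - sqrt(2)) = a^2 - 7*a/2 - sqrt(2)*a + 7*sqrt(2)/2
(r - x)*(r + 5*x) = r^2 + 4*r*x - 5*x^2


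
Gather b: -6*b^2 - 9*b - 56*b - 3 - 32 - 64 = -6*b^2 - 65*b - 99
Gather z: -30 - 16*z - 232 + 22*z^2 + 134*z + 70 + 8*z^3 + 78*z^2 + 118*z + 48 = 8*z^3 + 100*z^2 + 236*z - 144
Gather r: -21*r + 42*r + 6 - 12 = 21*r - 6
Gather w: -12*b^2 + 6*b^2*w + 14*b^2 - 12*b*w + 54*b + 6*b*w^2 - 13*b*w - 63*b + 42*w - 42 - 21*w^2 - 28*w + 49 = 2*b^2 - 9*b + w^2*(6*b - 21) + w*(6*b^2 - 25*b + 14) + 7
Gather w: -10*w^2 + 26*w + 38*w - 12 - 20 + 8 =-10*w^2 + 64*w - 24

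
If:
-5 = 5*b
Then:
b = -1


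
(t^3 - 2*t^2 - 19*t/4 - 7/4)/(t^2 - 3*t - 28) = (-4*t^3 + 8*t^2 + 19*t + 7)/(4*(-t^2 + 3*t + 28))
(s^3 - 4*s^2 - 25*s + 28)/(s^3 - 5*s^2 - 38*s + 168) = (s^2 + 3*s - 4)/(s^2 + 2*s - 24)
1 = 1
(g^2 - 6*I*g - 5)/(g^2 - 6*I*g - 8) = (-g^2 + 6*I*g + 5)/(-g^2 + 6*I*g + 8)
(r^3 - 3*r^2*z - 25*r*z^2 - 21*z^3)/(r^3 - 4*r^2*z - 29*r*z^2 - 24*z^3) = (-r + 7*z)/(-r + 8*z)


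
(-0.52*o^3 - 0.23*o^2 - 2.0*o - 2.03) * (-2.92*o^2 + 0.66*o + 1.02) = 1.5184*o^5 + 0.3284*o^4 + 5.1578*o^3 + 4.373*o^2 - 3.3798*o - 2.0706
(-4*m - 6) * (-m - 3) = 4*m^2 + 18*m + 18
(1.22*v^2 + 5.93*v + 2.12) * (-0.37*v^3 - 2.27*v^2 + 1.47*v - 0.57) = -0.4514*v^5 - 4.9635*v^4 - 12.4521*v^3 + 3.2093*v^2 - 0.2637*v - 1.2084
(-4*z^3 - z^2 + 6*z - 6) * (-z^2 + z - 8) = 4*z^5 - 3*z^4 + 25*z^3 + 20*z^2 - 54*z + 48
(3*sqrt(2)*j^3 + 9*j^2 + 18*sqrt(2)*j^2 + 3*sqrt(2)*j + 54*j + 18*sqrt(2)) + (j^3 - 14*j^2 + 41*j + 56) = j^3 + 3*sqrt(2)*j^3 - 5*j^2 + 18*sqrt(2)*j^2 + 3*sqrt(2)*j + 95*j + 18*sqrt(2) + 56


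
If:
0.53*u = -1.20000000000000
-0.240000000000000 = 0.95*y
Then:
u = -2.26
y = -0.25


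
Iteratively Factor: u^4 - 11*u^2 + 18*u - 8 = (u - 2)*(u^3 + 2*u^2 - 7*u + 4) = (u - 2)*(u + 4)*(u^2 - 2*u + 1) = (u - 2)*(u - 1)*(u + 4)*(u - 1)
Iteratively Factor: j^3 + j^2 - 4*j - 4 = (j + 1)*(j^2 - 4) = (j - 2)*(j + 1)*(j + 2)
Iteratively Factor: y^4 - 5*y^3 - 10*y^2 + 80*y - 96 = (y - 3)*(y^3 - 2*y^2 - 16*y + 32) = (y - 4)*(y - 3)*(y^2 + 2*y - 8) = (y - 4)*(y - 3)*(y - 2)*(y + 4)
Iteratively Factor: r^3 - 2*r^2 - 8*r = (r + 2)*(r^2 - 4*r) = r*(r + 2)*(r - 4)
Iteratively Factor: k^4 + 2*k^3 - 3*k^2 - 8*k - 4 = (k + 2)*(k^3 - 3*k - 2) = (k + 1)*(k + 2)*(k^2 - k - 2) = (k + 1)^2*(k + 2)*(k - 2)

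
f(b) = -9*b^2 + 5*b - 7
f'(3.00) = -49.00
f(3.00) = -73.00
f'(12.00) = -211.00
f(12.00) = -1243.00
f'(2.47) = -39.46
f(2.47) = -49.56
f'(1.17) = -16.06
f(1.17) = -13.47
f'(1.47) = -21.46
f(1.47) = -19.10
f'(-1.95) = 40.10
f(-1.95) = -50.97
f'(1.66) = -24.88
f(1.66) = -23.50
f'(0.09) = 3.38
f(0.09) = -6.62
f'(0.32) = -0.76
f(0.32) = -6.32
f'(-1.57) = 33.26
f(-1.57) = -37.03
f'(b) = 5 - 18*b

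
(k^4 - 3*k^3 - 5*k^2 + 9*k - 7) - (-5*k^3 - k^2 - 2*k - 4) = k^4 + 2*k^3 - 4*k^2 + 11*k - 3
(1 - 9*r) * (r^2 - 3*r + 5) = -9*r^3 + 28*r^2 - 48*r + 5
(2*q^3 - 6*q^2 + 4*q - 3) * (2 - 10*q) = -20*q^4 + 64*q^3 - 52*q^2 + 38*q - 6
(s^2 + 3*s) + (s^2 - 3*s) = 2*s^2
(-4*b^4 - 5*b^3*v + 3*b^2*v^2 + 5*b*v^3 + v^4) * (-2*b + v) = 8*b^5 + 6*b^4*v - 11*b^3*v^2 - 7*b^2*v^3 + 3*b*v^4 + v^5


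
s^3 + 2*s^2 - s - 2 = (s - 1)*(s + 1)*(s + 2)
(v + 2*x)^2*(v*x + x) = v^3*x + 4*v^2*x^2 + v^2*x + 4*v*x^3 + 4*v*x^2 + 4*x^3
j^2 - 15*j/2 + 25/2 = (j - 5)*(j - 5/2)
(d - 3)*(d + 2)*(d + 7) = d^3 + 6*d^2 - 13*d - 42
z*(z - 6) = z^2 - 6*z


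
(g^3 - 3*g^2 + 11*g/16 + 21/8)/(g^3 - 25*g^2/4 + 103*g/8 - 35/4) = (4*g + 3)/(2*(2*g - 5))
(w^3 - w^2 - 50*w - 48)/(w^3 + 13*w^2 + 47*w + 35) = (w^2 - 2*w - 48)/(w^2 + 12*w + 35)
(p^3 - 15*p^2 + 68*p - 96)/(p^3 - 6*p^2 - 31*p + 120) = (p - 4)/(p + 5)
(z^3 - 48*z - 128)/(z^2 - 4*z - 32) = z + 4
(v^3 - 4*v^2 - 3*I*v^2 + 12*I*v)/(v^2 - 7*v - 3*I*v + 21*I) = v*(v - 4)/(v - 7)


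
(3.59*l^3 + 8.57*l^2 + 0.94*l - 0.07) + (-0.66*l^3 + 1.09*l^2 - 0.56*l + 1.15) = 2.93*l^3 + 9.66*l^2 + 0.38*l + 1.08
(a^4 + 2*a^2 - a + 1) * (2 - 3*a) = -3*a^5 + 2*a^4 - 6*a^3 + 7*a^2 - 5*a + 2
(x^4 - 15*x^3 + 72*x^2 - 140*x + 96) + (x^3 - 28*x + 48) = x^4 - 14*x^3 + 72*x^2 - 168*x + 144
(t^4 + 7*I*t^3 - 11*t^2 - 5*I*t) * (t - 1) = t^5 - t^4 + 7*I*t^4 - 11*t^3 - 7*I*t^3 + 11*t^2 - 5*I*t^2 + 5*I*t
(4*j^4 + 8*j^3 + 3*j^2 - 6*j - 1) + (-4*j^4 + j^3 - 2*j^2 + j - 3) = 9*j^3 + j^2 - 5*j - 4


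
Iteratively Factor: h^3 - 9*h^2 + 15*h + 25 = (h + 1)*(h^2 - 10*h + 25) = (h - 5)*(h + 1)*(h - 5)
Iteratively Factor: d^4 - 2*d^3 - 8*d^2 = (d - 4)*(d^3 + 2*d^2) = d*(d - 4)*(d^2 + 2*d) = d*(d - 4)*(d + 2)*(d)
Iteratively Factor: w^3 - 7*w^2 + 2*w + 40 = (w - 4)*(w^2 - 3*w - 10) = (w - 5)*(w - 4)*(w + 2)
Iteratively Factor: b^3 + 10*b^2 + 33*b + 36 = (b + 3)*(b^2 + 7*b + 12) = (b + 3)^2*(b + 4)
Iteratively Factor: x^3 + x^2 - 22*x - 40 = (x + 4)*(x^2 - 3*x - 10) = (x - 5)*(x + 4)*(x + 2)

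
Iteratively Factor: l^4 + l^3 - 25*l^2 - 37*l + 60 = (l + 3)*(l^3 - 2*l^2 - 19*l + 20) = (l - 1)*(l + 3)*(l^2 - l - 20) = (l - 5)*(l - 1)*(l + 3)*(l + 4)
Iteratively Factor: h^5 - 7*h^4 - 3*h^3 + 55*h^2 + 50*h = (h)*(h^4 - 7*h^3 - 3*h^2 + 55*h + 50) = h*(h - 5)*(h^3 - 2*h^2 - 13*h - 10) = h*(h - 5)*(h + 1)*(h^2 - 3*h - 10) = h*(h - 5)*(h + 1)*(h + 2)*(h - 5)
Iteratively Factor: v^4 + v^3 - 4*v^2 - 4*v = (v + 1)*(v^3 - 4*v) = v*(v + 1)*(v^2 - 4) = v*(v - 2)*(v + 1)*(v + 2)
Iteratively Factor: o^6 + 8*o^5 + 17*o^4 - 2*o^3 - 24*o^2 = (o + 4)*(o^5 + 4*o^4 + o^3 - 6*o^2) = o*(o + 4)*(o^4 + 4*o^3 + o^2 - 6*o) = o*(o + 3)*(o + 4)*(o^3 + o^2 - 2*o) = o*(o + 2)*(o + 3)*(o + 4)*(o^2 - o) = o*(o - 1)*(o + 2)*(o + 3)*(o + 4)*(o)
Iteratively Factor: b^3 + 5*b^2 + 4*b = (b)*(b^2 + 5*b + 4) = b*(b + 1)*(b + 4)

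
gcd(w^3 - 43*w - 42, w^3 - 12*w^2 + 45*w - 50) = 1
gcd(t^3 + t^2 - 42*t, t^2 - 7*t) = t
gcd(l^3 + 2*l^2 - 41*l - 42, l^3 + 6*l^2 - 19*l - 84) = l + 7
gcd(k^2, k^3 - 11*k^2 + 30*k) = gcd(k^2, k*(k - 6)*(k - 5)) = k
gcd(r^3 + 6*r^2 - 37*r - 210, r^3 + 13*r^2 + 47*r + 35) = r^2 + 12*r + 35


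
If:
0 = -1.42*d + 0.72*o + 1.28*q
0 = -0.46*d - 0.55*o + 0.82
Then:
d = 0.632979679913685*q + 0.530839777018522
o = 1.04693400467542 - 0.5294011868369*q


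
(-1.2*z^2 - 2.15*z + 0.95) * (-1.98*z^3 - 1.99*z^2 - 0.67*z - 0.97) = 2.376*z^5 + 6.645*z^4 + 3.2015*z^3 + 0.714*z^2 + 1.449*z - 0.9215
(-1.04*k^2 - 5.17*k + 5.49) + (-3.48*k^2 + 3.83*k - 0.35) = -4.52*k^2 - 1.34*k + 5.14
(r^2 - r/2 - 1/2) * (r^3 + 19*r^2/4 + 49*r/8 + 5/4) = r^5 + 17*r^4/4 + 13*r^3/4 - 67*r^2/16 - 59*r/16 - 5/8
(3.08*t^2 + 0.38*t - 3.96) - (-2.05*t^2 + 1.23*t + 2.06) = 5.13*t^2 - 0.85*t - 6.02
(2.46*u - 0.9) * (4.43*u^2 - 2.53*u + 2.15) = 10.8978*u^3 - 10.2108*u^2 + 7.566*u - 1.935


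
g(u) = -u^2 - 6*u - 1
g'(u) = -2*u - 6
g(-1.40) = 5.44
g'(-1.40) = -3.20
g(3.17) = -30.07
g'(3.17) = -12.34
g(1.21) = -9.72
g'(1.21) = -8.42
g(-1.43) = 5.54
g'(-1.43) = -3.14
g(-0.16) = -0.07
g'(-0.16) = -5.68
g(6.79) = -87.84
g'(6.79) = -19.58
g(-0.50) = 1.75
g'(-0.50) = -5.00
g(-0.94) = 3.76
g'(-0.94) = -4.12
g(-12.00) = -73.00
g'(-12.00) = 18.00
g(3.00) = -28.00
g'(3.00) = -12.00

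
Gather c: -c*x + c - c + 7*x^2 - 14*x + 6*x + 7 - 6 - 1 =-c*x + 7*x^2 - 8*x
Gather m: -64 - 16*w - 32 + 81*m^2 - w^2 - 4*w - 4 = 81*m^2 - w^2 - 20*w - 100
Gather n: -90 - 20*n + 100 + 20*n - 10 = 0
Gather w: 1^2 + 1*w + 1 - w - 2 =0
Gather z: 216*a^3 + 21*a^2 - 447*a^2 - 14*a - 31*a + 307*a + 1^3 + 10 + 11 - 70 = 216*a^3 - 426*a^2 + 262*a - 48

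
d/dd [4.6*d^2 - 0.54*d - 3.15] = 9.2*d - 0.54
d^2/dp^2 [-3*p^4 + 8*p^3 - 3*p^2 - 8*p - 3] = -36*p^2 + 48*p - 6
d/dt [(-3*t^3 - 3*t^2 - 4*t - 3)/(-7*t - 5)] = (42*t^3 + 66*t^2 + 30*t - 1)/(49*t^2 + 70*t + 25)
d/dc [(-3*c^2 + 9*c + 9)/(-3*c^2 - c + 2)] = 3*(10*c^2 + 14*c + 9)/(9*c^4 + 6*c^3 - 11*c^2 - 4*c + 4)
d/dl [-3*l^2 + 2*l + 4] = 2 - 6*l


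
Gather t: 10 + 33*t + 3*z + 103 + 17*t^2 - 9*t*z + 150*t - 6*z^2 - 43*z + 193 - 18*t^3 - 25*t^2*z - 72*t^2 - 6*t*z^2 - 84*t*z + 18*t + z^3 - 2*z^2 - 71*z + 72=-18*t^3 + t^2*(-25*z - 55) + t*(-6*z^2 - 93*z + 201) + z^3 - 8*z^2 - 111*z + 378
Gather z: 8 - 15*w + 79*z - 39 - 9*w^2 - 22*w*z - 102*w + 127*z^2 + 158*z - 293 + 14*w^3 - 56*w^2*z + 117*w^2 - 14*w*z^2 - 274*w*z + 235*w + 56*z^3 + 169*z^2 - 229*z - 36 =14*w^3 + 108*w^2 + 118*w + 56*z^3 + z^2*(296 - 14*w) + z*(-56*w^2 - 296*w + 8) - 360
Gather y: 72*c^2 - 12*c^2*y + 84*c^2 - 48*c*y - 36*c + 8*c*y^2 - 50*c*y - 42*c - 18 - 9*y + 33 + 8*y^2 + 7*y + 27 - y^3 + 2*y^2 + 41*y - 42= 156*c^2 - 78*c - y^3 + y^2*(8*c + 10) + y*(-12*c^2 - 98*c + 39)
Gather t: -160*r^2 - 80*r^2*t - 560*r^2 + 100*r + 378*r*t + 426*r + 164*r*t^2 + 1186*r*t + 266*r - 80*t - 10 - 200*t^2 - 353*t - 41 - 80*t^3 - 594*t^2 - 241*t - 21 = -720*r^2 + 792*r - 80*t^3 + t^2*(164*r - 794) + t*(-80*r^2 + 1564*r - 674) - 72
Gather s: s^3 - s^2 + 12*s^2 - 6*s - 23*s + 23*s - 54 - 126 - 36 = s^3 + 11*s^2 - 6*s - 216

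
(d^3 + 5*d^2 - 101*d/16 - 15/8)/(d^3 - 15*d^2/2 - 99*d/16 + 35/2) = (4*d^2 + 25*d + 6)/(4*d^2 - 25*d - 56)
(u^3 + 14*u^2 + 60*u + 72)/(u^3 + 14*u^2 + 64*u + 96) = (u^2 + 8*u + 12)/(u^2 + 8*u + 16)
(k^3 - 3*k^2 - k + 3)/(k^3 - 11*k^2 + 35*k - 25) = (k^2 - 2*k - 3)/(k^2 - 10*k + 25)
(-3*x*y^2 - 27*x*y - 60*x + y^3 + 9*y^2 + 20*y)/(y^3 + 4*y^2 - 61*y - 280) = (-3*x*y - 12*x + y^2 + 4*y)/(y^2 - y - 56)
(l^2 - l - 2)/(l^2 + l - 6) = (l + 1)/(l + 3)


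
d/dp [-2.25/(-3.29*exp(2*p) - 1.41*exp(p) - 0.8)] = (-14.805*exp(p) - 3.1725)*exp(p)/(3.29*exp(2*p) + 1.41*exp(p) + 0.8)^2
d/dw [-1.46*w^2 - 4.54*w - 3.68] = -2.92*w - 4.54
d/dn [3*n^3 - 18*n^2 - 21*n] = 9*n^2 - 36*n - 21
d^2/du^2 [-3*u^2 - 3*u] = -6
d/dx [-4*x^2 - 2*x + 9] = -8*x - 2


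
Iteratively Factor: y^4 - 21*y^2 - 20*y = (y + 4)*(y^3 - 4*y^2 - 5*y) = (y - 5)*(y + 4)*(y^2 + y) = y*(y - 5)*(y + 4)*(y + 1)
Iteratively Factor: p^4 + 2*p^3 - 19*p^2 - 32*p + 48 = (p + 3)*(p^3 - p^2 - 16*p + 16) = (p + 3)*(p + 4)*(p^2 - 5*p + 4) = (p - 4)*(p + 3)*(p + 4)*(p - 1)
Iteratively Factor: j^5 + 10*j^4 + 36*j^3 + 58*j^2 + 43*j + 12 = (j + 3)*(j^4 + 7*j^3 + 15*j^2 + 13*j + 4) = (j + 1)*(j + 3)*(j^3 + 6*j^2 + 9*j + 4) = (j + 1)*(j + 3)*(j + 4)*(j^2 + 2*j + 1) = (j + 1)^2*(j + 3)*(j + 4)*(j + 1)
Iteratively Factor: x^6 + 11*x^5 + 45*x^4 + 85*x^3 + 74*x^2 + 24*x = (x + 1)*(x^5 + 10*x^4 + 35*x^3 + 50*x^2 + 24*x) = (x + 1)^2*(x^4 + 9*x^3 + 26*x^2 + 24*x) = x*(x + 1)^2*(x^3 + 9*x^2 + 26*x + 24) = x*(x + 1)^2*(x + 2)*(x^2 + 7*x + 12) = x*(x + 1)^2*(x + 2)*(x + 3)*(x + 4)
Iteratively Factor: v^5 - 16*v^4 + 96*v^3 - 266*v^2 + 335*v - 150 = (v - 1)*(v^4 - 15*v^3 + 81*v^2 - 185*v + 150) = (v - 3)*(v - 1)*(v^3 - 12*v^2 + 45*v - 50) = (v - 5)*(v - 3)*(v - 1)*(v^2 - 7*v + 10) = (v - 5)*(v - 3)*(v - 2)*(v - 1)*(v - 5)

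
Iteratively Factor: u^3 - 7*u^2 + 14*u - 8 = (u - 1)*(u^2 - 6*u + 8) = (u - 4)*(u - 1)*(u - 2)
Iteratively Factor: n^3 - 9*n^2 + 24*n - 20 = (n - 5)*(n^2 - 4*n + 4) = (n - 5)*(n - 2)*(n - 2)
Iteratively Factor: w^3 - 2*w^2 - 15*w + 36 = (w - 3)*(w^2 + w - 12) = (w - 3)*(w + 4)*(w - 3)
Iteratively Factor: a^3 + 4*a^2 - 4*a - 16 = (a - 2)*(a^2 + 6*a + 8) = (a - 2)*(a + 4)*(a + 2)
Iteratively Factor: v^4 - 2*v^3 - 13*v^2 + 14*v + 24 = (v + 1)*(v^3 - 3*v^2 - 10*v + 24) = (v - 4)*(v + 1)*(v^2 + v - 6) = (v - 4)*(v - 2)*(v + 1)*(v + 3)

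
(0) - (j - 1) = 1 - j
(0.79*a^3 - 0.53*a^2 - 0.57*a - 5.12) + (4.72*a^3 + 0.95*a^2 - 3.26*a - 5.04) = 5.51*a^3 + 0.42*a^2 - 3.83*a - 10.16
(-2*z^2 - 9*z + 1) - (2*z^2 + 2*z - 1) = -4*z^2 - 11*z + 2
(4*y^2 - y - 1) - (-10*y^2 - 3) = 14*y^2 - y + 2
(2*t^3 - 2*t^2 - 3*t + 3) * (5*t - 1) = 10*t^4 - 12*t^3 - 13*t^2 + 18*t - 3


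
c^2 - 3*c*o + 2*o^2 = (c - 2*o)*(c - o)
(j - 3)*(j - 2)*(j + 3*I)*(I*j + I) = I*j^4 - 3*j^3 - 4*I*j^3 + 12*j^2 + I*j^2 - 3*j + 6*I*j - 18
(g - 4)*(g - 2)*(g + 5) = g^3 - g^2 - 22*g + 40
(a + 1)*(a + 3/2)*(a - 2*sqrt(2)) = a^3 - 2*sqrt(2)*a^2 + 5*a^2/2 - 5*sqrt(2)*a + 3*a/2 - 3*sqrt(2)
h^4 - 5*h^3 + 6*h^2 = h^2*(h - 3)*(h - 2)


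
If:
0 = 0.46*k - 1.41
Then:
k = 3.07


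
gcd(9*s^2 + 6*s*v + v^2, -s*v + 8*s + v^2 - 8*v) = 1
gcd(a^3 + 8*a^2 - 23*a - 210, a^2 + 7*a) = a + 7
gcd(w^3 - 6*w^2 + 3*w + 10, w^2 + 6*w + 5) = w + 1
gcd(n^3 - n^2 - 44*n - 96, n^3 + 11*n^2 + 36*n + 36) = n + 3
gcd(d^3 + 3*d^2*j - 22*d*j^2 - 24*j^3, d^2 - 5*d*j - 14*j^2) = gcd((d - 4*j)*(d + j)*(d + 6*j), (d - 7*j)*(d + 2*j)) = 1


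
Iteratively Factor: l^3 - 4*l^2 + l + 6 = (l - 3)*(l^2 - l - 2) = (l - 3)*(l - 2)*(l + 1)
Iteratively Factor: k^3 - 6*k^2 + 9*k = (k - 3)*(k^2 - 3*k) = (k - 3)^2*(k)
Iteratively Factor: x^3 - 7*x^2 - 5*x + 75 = (x - 5)*(x^2 - 2*x - 15) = (x - 5)^2*(x + 3)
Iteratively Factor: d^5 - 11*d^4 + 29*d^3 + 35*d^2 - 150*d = (d + 2)*(d^4 - 13*d^3 + 55*d^2 - 75*d) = (d - 5)*(d + 2)*(d^3 - 8*d^2 + 15*d) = (d - 5)^2*(d + 2)*(d^2 - 3*d) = (d - 5)^2*(d - 3)*(d + 2)*(d)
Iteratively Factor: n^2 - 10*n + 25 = (n - 5)*(n - 5)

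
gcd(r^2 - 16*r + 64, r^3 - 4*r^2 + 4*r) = 1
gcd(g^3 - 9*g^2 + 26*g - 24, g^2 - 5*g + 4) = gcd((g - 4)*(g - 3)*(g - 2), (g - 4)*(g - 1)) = g - 4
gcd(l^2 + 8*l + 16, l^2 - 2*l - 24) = l + 4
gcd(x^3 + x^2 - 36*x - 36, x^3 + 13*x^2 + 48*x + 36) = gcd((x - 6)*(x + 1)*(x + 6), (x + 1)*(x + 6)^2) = x^2 + 7*x + 6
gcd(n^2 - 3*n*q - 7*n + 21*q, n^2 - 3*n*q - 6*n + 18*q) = -n + 3*q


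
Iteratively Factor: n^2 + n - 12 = (n + 4)*(n - 3)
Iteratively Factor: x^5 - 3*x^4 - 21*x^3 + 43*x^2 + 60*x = (x + 4)*(x^4 - 7*x^3 + 7*x^2 + 15*x) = (x - 5)*(x + 4)*(x^3 - 2*x^2 - 3*x) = (x - 5)*(x + 1)*(x + 4)*(x^2 - 3*x) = (x - 5)*(x - 3)*(x + 1)*(x + 4)*(x)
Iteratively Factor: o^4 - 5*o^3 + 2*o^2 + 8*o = (o - 4)*(o^3 - o^2 - 2*o) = (o - 4)*(o + 1)*(o^2 - 2*o) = o*(o - 4)*(o + 1)*(o - 2)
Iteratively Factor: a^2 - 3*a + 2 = (a - 1)*(a - 2)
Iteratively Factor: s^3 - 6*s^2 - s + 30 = (s + 2)*(s^2 - 8*s + 15) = (s - 3)*(s + 2)*(s - 5)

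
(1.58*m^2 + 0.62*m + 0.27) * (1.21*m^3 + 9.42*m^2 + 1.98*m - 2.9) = 1.9118*m^5 + 15.6338*m^4 + 9.2955*m^3 - 0.811*m^2 - 1.2634*m - 0.783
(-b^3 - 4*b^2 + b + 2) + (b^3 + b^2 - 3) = -3*b^2 + b - 1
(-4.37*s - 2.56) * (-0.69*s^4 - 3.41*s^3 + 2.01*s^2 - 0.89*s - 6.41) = 3.0153*s^5 + 16.6681*s^4 - 0.0540999999999983*s^3 - 1.2563*s^2 + 30.2901*s + 16.4096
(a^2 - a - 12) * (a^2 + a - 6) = a^4 - 19*a^2 - 6*a + 72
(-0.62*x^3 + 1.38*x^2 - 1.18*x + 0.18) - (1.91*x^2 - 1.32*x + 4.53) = -0.62*x^3 - 0.53*x^2 + 0.14*x - 4.35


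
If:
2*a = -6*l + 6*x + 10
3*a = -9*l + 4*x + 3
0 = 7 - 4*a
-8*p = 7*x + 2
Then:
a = 7/4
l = -79/60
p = 37/20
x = -12/5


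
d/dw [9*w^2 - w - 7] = 18*w - 1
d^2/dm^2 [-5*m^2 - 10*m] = -10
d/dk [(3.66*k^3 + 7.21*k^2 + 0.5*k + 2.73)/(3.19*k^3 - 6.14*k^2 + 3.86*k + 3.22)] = (-45.4723*k^4 + 25.0652*k^3 + 40.1301*k^2 + 79.9568*k - 8.9278)/(10.1761*k^6 - 39.1732*k^5 + 62.3264*k^4 - 26.8572*k^3 - 24.642*k^2 + 24.8584*k + 10.3684)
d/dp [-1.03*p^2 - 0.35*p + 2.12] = -2.06*p - 0.35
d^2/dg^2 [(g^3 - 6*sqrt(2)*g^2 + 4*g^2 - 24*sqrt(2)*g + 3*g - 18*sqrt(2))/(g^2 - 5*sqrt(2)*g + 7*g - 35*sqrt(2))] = 2*(3*sqrt(2)*g^3 + 14*g^3 - 369*sqrt(2)*g^2 - 210*g^2 - 63*sqrt(2)*g + 2850*g - 7347*sqrt(2) - 1750)/(g^6 - 15*sqrt(2)*g^5 + 21*g^5 - 315*sqrt(2)*g^4 + 297*g^4 - 2455*sqrt(2)*g^3 + 3493*g^3 - 10395*sqrt(2)*g^2 + 22050*g^2 - 36750*sqrt(2)*g + 51450*g - 85750*sqrt(2))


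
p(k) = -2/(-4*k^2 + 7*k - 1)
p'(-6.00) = 0.00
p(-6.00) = 0.01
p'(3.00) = -0.13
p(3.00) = 0.12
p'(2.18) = -0.93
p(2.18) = 0.42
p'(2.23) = -0.78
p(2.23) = 0.38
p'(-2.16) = 0.04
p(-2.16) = 0.06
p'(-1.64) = 0.07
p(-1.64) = 0.09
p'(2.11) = -1.21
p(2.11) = 0.50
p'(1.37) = -6.76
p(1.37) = -1.85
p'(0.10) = 107.27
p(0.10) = 5.88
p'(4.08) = -0.03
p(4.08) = 0.05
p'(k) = -2*(8*k - 7)/(-4*k^2 + 7*k - 1)^2 = 2*(7 - 8*k)/(4*k^2 - 7*k + 1)^2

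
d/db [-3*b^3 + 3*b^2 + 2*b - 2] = -9*b^2 + 6*b + 2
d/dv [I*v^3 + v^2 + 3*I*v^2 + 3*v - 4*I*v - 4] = 3*I*v^2 + v*(2 + 6*I) + 3 - 4*I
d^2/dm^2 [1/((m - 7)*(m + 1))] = 2*((m - 7)^2 + (m - 7)*(m + 1) + (m + 1)^2)/((m - 7)^3*(m + 1)^3)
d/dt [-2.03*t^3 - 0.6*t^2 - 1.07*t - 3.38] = -6.09*t^2 - 1.2*t - 1.07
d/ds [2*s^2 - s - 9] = 4*s - 1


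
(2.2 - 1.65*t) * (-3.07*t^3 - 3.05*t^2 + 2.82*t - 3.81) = 5.0655*t^4 - 1.7215*t^3 - 11.363*t^2 + 12.4905*t - 8.382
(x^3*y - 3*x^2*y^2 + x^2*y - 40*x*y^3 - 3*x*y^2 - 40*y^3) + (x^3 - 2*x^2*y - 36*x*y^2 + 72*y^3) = x^3*y + x^3 - 3*x^2*y^2 - x^2*y - 40*x*y^3 - 39*x*y^2 + 32*y^3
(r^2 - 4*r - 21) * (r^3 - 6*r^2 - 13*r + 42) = r^5 - 10*r^4 - 10*r^3 + 220*r^2 + 105*r - 882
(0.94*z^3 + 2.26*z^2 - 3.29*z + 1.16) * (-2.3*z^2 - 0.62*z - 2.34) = -2.162*z^5 - 5.7808*z^4 + 3.9662*z^3 - 5.9166*z^2 + 6.9794*z - 2.7144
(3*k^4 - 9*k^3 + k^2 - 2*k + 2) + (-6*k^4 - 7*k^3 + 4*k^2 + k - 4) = -3*k^4 - 16*k^3 + 5*k^2 - k - 2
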